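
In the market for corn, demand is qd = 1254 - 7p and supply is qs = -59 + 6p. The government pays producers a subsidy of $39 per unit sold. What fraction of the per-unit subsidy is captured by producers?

Pre-subsidy: 1254 - 7p = -59 + 6p gives p* = 101, q* = 547.
With the subsidy, sellers receive ps = pb + 39 for each unit, where pb is the price buyers pay.
Supply in terms of pb becomes qs = -59 + 6(pb + 39) = 175 + 6pb. Setting this equal to demand: 1254 - 7pb = 175 + 6pb, so pb = 83.
Sellers receive ps = 83 + 39 = 122; q' = 1254 − 7·83 = 673.
Buyers' price falls by p* − pb = 101 − 83 = 18; sellers' price rises by ps − p* = 122 − 101 = 21.
So producers capture 21/39 = 7/13 of each unit of subsidy.

Producer share = 7/13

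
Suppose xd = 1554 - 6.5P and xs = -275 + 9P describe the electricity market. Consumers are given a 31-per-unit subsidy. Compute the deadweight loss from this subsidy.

Deadweight loss = 1813.5

Pre-subsidy: 1554 - 6.5P = -275 + 9P gives P* = 118, x* = 787.
With the rebate, buyers effectively pay Pb = Ps − 31, where Ps is the price sellers receive.
Demand in terms of Ps becomes xd = 1554 − 6.5(Ps − 31) = 1755.5 - 6.5Ps. Setting this equal to supply: 1755.5 - 6.5Ps = -275 + 9Ps, so Ps = 131.
Buyers pay Pb = 131 − 31 = 100; x' = -275 + 9·131 = 904.
The subsidy expands output by 904 − 787 = 117 past the efficient level; on those units the gap between marginal cost and willingness to pay runs from 0 up to 31.
DWL = ½ × 31 × 117 = 1813.5.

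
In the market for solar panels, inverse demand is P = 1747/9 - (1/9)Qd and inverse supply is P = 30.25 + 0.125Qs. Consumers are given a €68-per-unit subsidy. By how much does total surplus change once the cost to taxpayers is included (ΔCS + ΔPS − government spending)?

Net change in total surplus = -€9792

Pre-subsidy: 1747/9 - (1/9)Q = 30.25 + 0.125Q gives Q* = 694 and P* = 117.
With the rebate, buyers effectively pay Pb = Ps − 68, where Ps is the price sellers receive.
On the curves, Pb = 1747/9 - (1/9)Q and Ps = 30.25 + 0.125Q; the wedge Ps − Pb = 68 gives 30.25 + 0.125Q − (1747/9 - (1/9)Q) = 68, so Q' = 982.
Then Pb = 1747/9 − (1/9)·982 = 85 and Ps = 30.25 + 0.125·982 = 153.
ΔCS = ½(694 + 982)(117 − 85) = 26816; ΔPS = ½(694 + 982)(153 − 117) = 30168.
Government spending = 68 × 982 = 66776.
Net change = 26816 + 30168 − 66776 = -9792. The loss equals the DWL triangle ½·68·288.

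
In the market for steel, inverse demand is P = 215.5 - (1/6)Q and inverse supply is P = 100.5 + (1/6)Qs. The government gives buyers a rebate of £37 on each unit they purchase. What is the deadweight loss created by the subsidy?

Pre-subsidy: 215.5 - (1/6)Q = 100.5 + (1/6)Q gives Q* = 345 and P* = 158.
With the rebate, buyers effectively pay Pb = Ps − 37, where Ps is the price sellers receive.
On the curves, Pb = 215.5 - (1/6)Q and Ps = 100.5 + (1/6)Q; the wedge Ps − Pb = 37 gives 100.5 + (1/6)Q − (215.5 - (1/6)Q) = 37, so Q' = 456.
Then Pb = 215.5 − (1/6)·456 = 139.5 and Ps = 100.5 + (1/6)·456 = 176.5.
The subsidy expands output by 456 − 345 = 111 past the efficient level; on those units the gap between marginal cost and willingness to pay runs from 0 up to 37.
DWL = ½ × 37 × 111 = 2053.5.

Deadweight loss = £2053.5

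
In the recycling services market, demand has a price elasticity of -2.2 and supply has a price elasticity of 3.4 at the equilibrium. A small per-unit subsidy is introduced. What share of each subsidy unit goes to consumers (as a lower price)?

For a small subsidy around the equilibrium, the benefit split depends on the relative slopes, which at a point are proportional to the elasticities.
Buyer share = εs/(εs + |εd|) = 3.4/(3.4 + 2.2) = 17/28; seller share = |εd|/(εs + |εd|) = 11/28.

Consumer share = 17/28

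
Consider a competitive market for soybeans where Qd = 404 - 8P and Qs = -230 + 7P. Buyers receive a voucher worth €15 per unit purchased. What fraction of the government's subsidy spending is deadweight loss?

Pre-subsidy: 404 - 8P = -230 + 7P gives P* = 634/15, Q* = 988/15.
With the rebate, buyers effectively pay Pb = Ps − 15, where Ps is the price sellers receive.
Demand in terms of Ps becomes Qd = 404 − 8(Ps − 15) = 524 - 8Ps. Setting this equal to supply: 524 - 8Ps = -230 + 7Ps, so Ps = 754/15.
Buyers pay Pb = 754/15 − 15 = 529/15; Q' = -230 + 7·(754/15) = 1828/15.
ΔCS = ½(988/15 + 1828/15)(634/15 − 529/15) = 9856/15; ΔPS = ½(988/15 + 1828/15)(754/15 − 634/15) = 11264/15.
Government spending = 15 × 1828/15 = 1828.
DWL = ½ × 15 × (1828/15 − 988/15) = 420; fraction = 420 / 1828 = 105/457.

DWL / government spending = 105/457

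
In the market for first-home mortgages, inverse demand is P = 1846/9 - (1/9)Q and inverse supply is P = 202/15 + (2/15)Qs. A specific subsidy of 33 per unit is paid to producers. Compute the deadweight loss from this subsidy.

Pre-subsidy: 1846/9 - (1/9)Q = 202/15 + (2/15)Q gives Q* = 784 and P* = 118.
With the subsidy, sellers receive Ps = Pb + 33 for each unit, where Pb is the price buyers pay.
On the curves, Pb = 1846/9 - (1/9)Q and Ps = 202/15 + (2/15)Q; the wedge Ps − Pb = 33 gives 202/15 + (2/15)Q − (1846/9 - (1/9)Q) = 33, so Q' = 919.
Then Pb = 1846/9 − (1/9)·919 = 103 and Ps = 202/15 + (2/15)·919 = 136.
The subsidy expands output by 919 − 784 = 135 past the efficient level; on those units the gap between marginal cost and willingness to pay runs from 0 up to 33.
DWL = ½ × 33 × 135 = 2227.5.

Deadweight loss = 2227.5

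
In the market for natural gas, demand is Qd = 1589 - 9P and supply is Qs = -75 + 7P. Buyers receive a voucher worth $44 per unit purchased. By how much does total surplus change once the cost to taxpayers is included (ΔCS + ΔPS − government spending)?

Net change in total surplus = -$3811.5

Pre-subsidy: 1589 - 9P = -75 + 7P gives P* = 104, Q* = 653.
With the rebate, buyers effectively pay Pb = Ps − 44, where Ps is the price sellers receive.
Demand in terms of Ps becomes Qd = 1589 − 9(Ps − 44) = 1985 - 9Ps. Setting this equal to supply: 1985 - 9Ps = -75 + 7Ps, so Ps = 128.75.
Buyers pay Pb = 128.75 − 44 = 84.75; Q' = -75 + 7·128.75 = 826.25.
ΔCS = ½(653 + 826.25)(104 − 84.75) = 14237.78125; ΔPS = ½(653 + 826.25)(128.75 − 104) = 18305.71875.
Government spending = 44 × 826.25 = 36355.
Net change = 14237.78125 + 18305.71875 − 36355 = -3811.5. The loss equals the DWL triangle ½·44·173.25.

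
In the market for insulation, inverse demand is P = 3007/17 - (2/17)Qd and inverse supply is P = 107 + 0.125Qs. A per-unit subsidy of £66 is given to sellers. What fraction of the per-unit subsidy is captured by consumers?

Consumer share = 16/33

Pre-subsidy: 3007/17 - (2/17)Q = 107 + 0.125Q gives Q* = 288 and P* = 143.
With the subsidy, sellers receive Ps = Pb + 66 for each unit, where Pb is the price buyers pay.
On the curves, Pb = 3007/17 - (2/17)Q and Ps = 107 + 0.125Q; the wedge Ps − Pb = 66 gives 107 + 0.125Q − (3007/17 - (2/17)Q) = 66, so Q' = 560.
Then Pb = 3007/17 − (2/17)·560 = 111 and Ps = 107 + 0.125·560 = 177.
Buyers' price falls by P* − Pb = 143 − 111 = 32; sellers' price rises by Ps − P* = 177 − 143 = 34.
So consumers capture 32/66 = 16/33 of each unit of subsidy.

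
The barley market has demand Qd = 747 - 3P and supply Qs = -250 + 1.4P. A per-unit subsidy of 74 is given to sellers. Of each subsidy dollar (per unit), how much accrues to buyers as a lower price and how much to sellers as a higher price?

Pre-subsidy: 747 - 3P = -250 + 1.4P gives P* = 4985/22, Q* = 1479/22.
With the subsidy, sellers receive Ps = Pb + 74 for each unit, where Pb is the price buyers pay.
Supply in terms of Pb becomes Qs = -250 + 1.4(Pb + 74) = -146.4 + 1.4Pb. Setting this equal to demand: 747 - 3Pb = -146.4 + 1.4Pb, so Pb = 4467/22.
Sellers receive Ps = 4467/22 + 74 = 6095/22; Q' = 747 − 3·(4467/22) = 3033/22.
Buyers' price falls by P* − Pb = 4985/22 − 4467/22 = 259/11; sellers' price rises by Ps − P* = 6095/22 − 4985/22 = 555/11.

Buyers gain 259/11 per unit; sellers gain 555/11 per unit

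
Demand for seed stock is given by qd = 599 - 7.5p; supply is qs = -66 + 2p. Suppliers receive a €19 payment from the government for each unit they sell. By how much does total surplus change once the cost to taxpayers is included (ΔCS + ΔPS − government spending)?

Net change in total surplus = -€285

Pre-subsidy: 599 - 7.5p = -66 + 2p gives p* = 70, q* = 74.
With the subsidy, sellers receive ps = pb + 19 for each unit, where pb is the price buyers pay.
Supply in terms of pb becomes qs = -66 + 2(pb + 19) = -28 + 2pb. Setting this equal to demand: 599 - 7.5pb = -28 + 2pb, so pb = 66.
Sellers receive ps = 66 + 19 = 85; q' = 599 − 7.5·66 = 104.
ΔCS = ½(74 + 104)(70 − 66) = 356; ΔPS = ½(74 + 104)(85 − 70) = 1335.
Government spending = 19 × 104 = 1976.
Net change = 356 + 1335 − 1976 = -285. The loss equals the DWL triangle ½·19·30.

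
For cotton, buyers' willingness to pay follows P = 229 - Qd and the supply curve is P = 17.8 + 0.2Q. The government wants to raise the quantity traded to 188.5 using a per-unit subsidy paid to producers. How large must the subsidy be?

Required subsidy s = 15 per unit

At Q = 188.5, from the demand curve buyers pay Pb = 229 − 1·188.5 = 40.5; from the supply curve sellers need Ps = 17.8 + 0.2·188.5 = 55.5.
The subsidy must fill the gap: s = Ps − Pb = 55.5 − 40.5 = 15.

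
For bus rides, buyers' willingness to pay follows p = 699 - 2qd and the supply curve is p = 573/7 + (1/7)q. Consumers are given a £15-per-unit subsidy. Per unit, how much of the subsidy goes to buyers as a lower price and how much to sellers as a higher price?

Buyers gain £14 per unit; sellers gain £1 per unit

Pre-subsidy: 699 - 2q = 573/7 + (1/7)q gives q* = 288 and p* = 123.
With the rebate, buyers effectively pay pb = ps − 15, where ps is the price sellers receive.
On the curves, pb = 699 - 2q and ps = 573/7 + (1/7)q; the wedge ps − pb = 15 gives 573/7 + (1/7)q − (699 - 2q) = 15, so q' = 295.
Then pb = 699 − 2·295 = 109 and ps = 573/7 + (1/7)·295 = 124.
Buyers' price falls by p* − pb = 123 − 109 = 14; sellers' price rises by ps − p* = 124 − 123 = 1.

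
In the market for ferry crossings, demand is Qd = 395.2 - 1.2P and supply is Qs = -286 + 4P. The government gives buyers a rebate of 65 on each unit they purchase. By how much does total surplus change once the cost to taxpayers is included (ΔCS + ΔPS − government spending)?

Pre-subsidy: 395.2 - 1.2P = -286 + 4P gives P* = 131, Q* = 238.
With the rebate, buyers effectively pay Pb = Ps − 65, where Ps is the price sellers receive.
Demand in terms of Ps becomes Qd = 395.2 − 1.2(Ps − 65) = 473.2 - 1.2Ps. Setting this equal to supply: 473.2 - 1.2Ps = -286 + 4Ps, so Ps = 146.
Buyers pay Pb = 146 − 65 = 81; Q' = -286 + 4·146 = 298.
ΔCS = ½(238 + 298)(131 − 81) = 13400; ΔPS = ½(238 + 298)(146 − 131) = 4020.
Government spending = 65 × 298 = 19370.
Net change = 13400 + 4020 − 19370 = -1950. The loss equals the DWL triangle ½·65·60.

Net change in total surplus = -1950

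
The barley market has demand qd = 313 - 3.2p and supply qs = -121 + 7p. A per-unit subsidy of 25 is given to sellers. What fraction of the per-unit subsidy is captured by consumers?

Consumer share = 35/51

Pre-subsidy: 313 - 3.2p = -121 + 7p gives p* = 2170/51, q* = 9019/51.
With the subsidy, sellers receive ps = pb + 25 for each unit, where pb is the price buyers pay.
Supply in terms of pb becomes qs = -121 + 7(pb + 25) = 54 + 7pb. Setting this equal to demand: 313 - 3.2pb = 54 + 7pb, so pb = 1295/51.
Sellers receive ps = 1295/51 + 25 = 2570/51; q' = 313 − 3.2·(1295/51) = 11819/51.
Buyers' price falls by p* − pb = 2170/51 − 1295/51 = 875/51; sellers' price rises by ps − p* = 2570/51 − 2170/51 = 400/51.
So consumers capture (875/51)/25 = 35/51 of each unit of subsidy.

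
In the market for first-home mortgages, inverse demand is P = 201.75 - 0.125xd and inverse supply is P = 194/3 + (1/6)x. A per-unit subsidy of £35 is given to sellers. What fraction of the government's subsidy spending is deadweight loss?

DWL / government spending = 6/59

Pre-subsidy: 201.75 - 0.125x = 194/3 + (1/6)x gives x* = 470 and P* = 143.
With the subsidy, sellers receive Ps = Pb + 35 for each unit, where Pb is the price buyers pay.
On the curves, Pb = 201.75 - 0.125x and Ps = 194/3 + (1/6)x; the wedge Ps − Pb = 35 gives 194/3 + (1/6)x − (201.75 - 0.125x) = 35, so x' = 590.
Then Pb = 201.75 − 0.125·590 = 128 and Ps = 194/3 + (1/6)·590 = 163.
ΔCS = ½(470 + 590)(143 − 128) = 7950; ΔPS = ½(470 + 590)(163 − 143) = 10600.
Government spending = 35 × 590 = 20650.
DWL = ½ × 35 × (590 − 470) = 2100; fraction = 2100 / 20650 = 6/59.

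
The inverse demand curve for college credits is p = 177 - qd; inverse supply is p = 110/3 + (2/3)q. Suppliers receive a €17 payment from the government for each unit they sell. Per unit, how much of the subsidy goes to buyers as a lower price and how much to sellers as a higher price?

Pre-subsidy: 177 - q = 110/3 + (2/3)q gives q* = 84.2 and p* = 92.8.
With the subsidy, sellers receive ps = pb + 17 for each unit, where pb is the price buyers pay.
On the curves, pb = 177 - q and ps = 110/3 + (2/3)q; the wedge ps − pb = 17 gives 110/3 + (2/3)q − (177 - q) = 17, so q' = 94.4.
Then pb = 177 − 1·94.4 = 82.6 and ps = 110/3 + (2/3)·94.4 = 99.6.
Buyers' price falls by p* − pb = 92.8 − 82.6 = 10.2; sellers' price rises by ps − p* = 99.6 − 92.8 = 6.8.

Buyers gain €10.2 per unit; sellers gain €6.8 per unit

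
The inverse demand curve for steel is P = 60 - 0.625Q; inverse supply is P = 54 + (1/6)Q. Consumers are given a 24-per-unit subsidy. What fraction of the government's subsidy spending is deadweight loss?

Pre-subsidy: 60 - 0.625Q = 54 + (1/6)Q gives Q* = 144/19 and P* = 1050/19.
With the rebate, buyers effectively pay Pb = Ps − 24, where Ps is the price sellers receive.
On the curves, Pb = 60 - 0.625Q and Ps = 54 + (1/6)Q; the wedge Ps − Pb = 24 gives 54 + (1/6)Q − (60 - 0.625Q) = 24, so Q' = 720/19.
Then Pb = 60 − 0.625·(720/19) = 690/19 and Ps = 54 + (1/6)·(720/19) = 1146/19.
ΔCS = ½(144/19 + 720/19)(1050/19 − 690/19) = 155520/361; ΔPS = ½(144/19 + 720/19)(1146/19 − 1050/19) = 41472/361.
Government spending = 24 × 720/19 = 17280/19.
DWL = ½ × 24 × (720/19 − 144/19) = 6912/19; fraction = (6912/19) / (17280/19) = 0.4.

DWL / government spending = 0.4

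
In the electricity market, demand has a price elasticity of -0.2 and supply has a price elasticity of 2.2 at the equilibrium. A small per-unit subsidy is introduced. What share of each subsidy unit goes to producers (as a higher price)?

For a small subsidy around the equilibrium, the benefit split depends on the relative slopes, which at a point are proportional to the elasticities.
Buyer share = εs/(εs + |εd|) = 2.2/(2.2 + 0.2) = 11/12; seller share = |εd|/(εs + |εd|) = 1/12.
So producers capture 1/12 of the subsidy.

Producer share = 1/12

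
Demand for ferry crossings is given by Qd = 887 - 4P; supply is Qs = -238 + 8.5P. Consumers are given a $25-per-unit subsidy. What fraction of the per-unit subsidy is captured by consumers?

Pre-subsidy: 887 - 4P = -238 + 8.5P gives P* = 90, Q* = 527.
With the rebate, buyers effectively pay Pb = Ps − 25, where Ps is the price sellers receive.
Demand in terms of Ps becomes Qd = 887 − 4(Ps − 25) = 987 - 4Ps. Setting this equal to supply: 987 - 4Ps = -238 + 8.5Ps, so Ps = 98.
Buyers pay Pb = 98 − 25 = 73; Q' = -238 + 8.5·98 = 595.
Buyers' price falls by P* − Pb = 90 − 73 = 17; sellers' price rises by Ps − P* = 98 − 90 = 8.
So consumers capture 17/25 = 0.68 of each unit of subsidy.

Consumer share = 0.68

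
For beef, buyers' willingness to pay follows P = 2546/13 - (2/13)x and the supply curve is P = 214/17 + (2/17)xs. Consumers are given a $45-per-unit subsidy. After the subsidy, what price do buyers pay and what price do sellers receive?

Pre-subsidy: 2546/13 - (2/13)x = 214/17 + (2/17)x gives x* = 675 and P* = 92.
With the rebate, buyers effectively pay Pb = Ps − 45, where Ps is the price sellers receive.
On the curves, Pb = 2546/13 - (2/13)x and Ps = 214/17 + (2/17)x; the wedge Ps − Pb = 45 gives 214/17 + (2/17)x − (2546/13 - (2/13)x) = 45, so x' = 840.75.
Then Pb = 2546/13 − (2/13)·840.75 = 66.5 and Ps = 214/17 + (2/17)·840.75 = 111.5.

Buyers pay $66.5; sellers receive $111.5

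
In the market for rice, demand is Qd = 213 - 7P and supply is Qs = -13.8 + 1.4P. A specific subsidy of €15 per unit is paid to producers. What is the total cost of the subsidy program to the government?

Government cost = €622.5

Pre-subsidy: 213 - 7P = -13.8 + 1.4P gives P* = 27, Q* = 24.
With the subsidy, sellers receive Ps = Pb + 15 for each unit, where Pb is the price buyers pay.
Supply in terms of Pb becomes Qs = -13.8 + 1.4(Pb + 15) = 7.2 + 1.4Pb. Setting this equal to demand: 213 - 7Pb = 7.2 + 1.4Pb, so Pb = 24.5.
Sellers receive Ps = 24.5 + 15 = 39.5; Q' = 213 − 7·24.5 = 41.5.
Government outlay = subsidy × quantity = 15 × 41.5 = 622.5.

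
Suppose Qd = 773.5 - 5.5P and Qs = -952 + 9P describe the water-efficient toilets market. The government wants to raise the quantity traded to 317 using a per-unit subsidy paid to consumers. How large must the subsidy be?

At Q = 317, invert demand for the buyer price: Pb = (773.5 − 317)/5.5 = 83; invert supply for the seller price: Ps = (317 − (-952))/9 = 141.
The subsidy must fill the gap: s = Ps − Pb = 141 − 83 = 58.

Required subsidy s = 58 per unit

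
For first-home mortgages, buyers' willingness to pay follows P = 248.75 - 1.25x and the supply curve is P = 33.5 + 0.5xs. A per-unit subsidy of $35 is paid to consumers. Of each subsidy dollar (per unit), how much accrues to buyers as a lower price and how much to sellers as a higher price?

Pre-subsidy: 248.75 - 1.25x = 33.5 + 0.5x gives x* = 123 and P* = 95.
With the rebate, buyers effectively pay Pb = Ps − 35, where Ps is the price sellers receive.
On the curves, Pb = 248.75 - 1.25x and Ps = 33.5 + 0.5x; the wedge Ps − Pb = 35 gives 33.5 + 0.5x − (248.75 - 1.25x) = 35, so x' = 143.
Then Pb = 248.75 − 1.25·143 = 70 and Ps = 33.5 + 0.5·143 = 105.
Buyers' price falls by P* − Pb = 95 − 70 = 25; sellers' price rises by Ps − P* = 105 − 95 = 10.

Buyers gain $25 per unit; sellers gain $10 per unit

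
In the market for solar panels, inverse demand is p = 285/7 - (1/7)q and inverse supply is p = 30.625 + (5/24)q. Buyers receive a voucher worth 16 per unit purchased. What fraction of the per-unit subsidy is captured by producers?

Pre-subsidy: 285/7 - (1/7)q = 30.625 + (5/24)q gives q* = 1695/59 and p* = 2160/59.
With the rebate, buyers effectively pay pb = ps − 16, where ps is the price sellers receive.
On the curves, pb = 285/7 - (1/7)q and ps = 30.625 + (5/24)q; the wedge ps − pb = 16 gives 30.625 + (5/24)q − (285/7 - (1/7)q) = 16, so q' = 4383/59.
Then pb = 285/7 − (1/7)·(4383/59) = 1776/59 and ps = 30.625 + (5/24)·(4383/59) = 2720/59.
Buyers' price falls by p* − pb = 2160/59 − 1776/59 = 384/59; sellers' price rises by ps − p* = 2720/59 − 2160/59 = 560/59.
So producers capture (560/59)/16 = 35/59 of each unit of subsidy.

Producer share = 35/59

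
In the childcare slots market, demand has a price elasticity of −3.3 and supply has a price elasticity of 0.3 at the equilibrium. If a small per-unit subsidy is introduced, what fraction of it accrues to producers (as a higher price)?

Producer share = 11/12

For a small subsidy around the equilibrium, the benefit split depends on the relative slopes, which at a point are proportional to the elasticities.
Buyer share = εs/(εs + |εd|) = 0.3/(0.3 + 3.3) = 1/12; seller share = |εd|/(εs + |εd|) = 11/12.
So producers capture 11/12 of the subsidy.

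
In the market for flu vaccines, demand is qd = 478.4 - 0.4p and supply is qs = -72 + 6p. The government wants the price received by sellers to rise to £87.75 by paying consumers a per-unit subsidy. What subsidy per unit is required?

Required subsidy s = £28 per unit

At a seller price of 87.75, quantity supplied is -72 + 6·87.75 = 454.5.
Buyers absorb 454.5 only when they pay pb with 478.4 − 0.4·pb = 454.5, i.e. pb = 59.75.
s = ps − pb = 87.75 − 59.75 = 28.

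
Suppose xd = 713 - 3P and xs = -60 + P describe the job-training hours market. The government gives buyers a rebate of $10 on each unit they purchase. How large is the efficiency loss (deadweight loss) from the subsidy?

Deadweight loss = $37.5

Pre-subsidy: 713 - 3P = -60 + P gives P* = 193.25, x* = 133.25.
With the rebate, buyers effectively pay Pb = Ps − 10, where Ps is the price sellers receive.
Demand in terms of Ps becomes xd = 713 − 3(Ps − 10) = 743 - 3Ps. Setting this equal to supply: 743 - 3Ps = -60 + Ps, so Ps = 200.75.
Buyers pay Pb = 200.75 − 10 = 190.75; x' = -60 + 1·200.75 = 140.75.
The subsidy expands output by 140.75 − 133.25 = 7.5 past the efficient level; on those units the gap between marginal cost and willingness to pay runs from 0 up to 10.
DWL = ½ × 10 × 7.5 = 37.5.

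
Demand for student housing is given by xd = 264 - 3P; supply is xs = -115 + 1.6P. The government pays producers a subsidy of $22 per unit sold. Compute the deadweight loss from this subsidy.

Deadweight loss = 5808/23

Pre-subsidy: 264 - 3P = -115 + 1.6P gives P* = 1895/23, x* = 387/23.
With the subsidy, sellers receive Ps = Pb + 22 for each unit, where Pb is the price buyers pay.
Supply in terms of Pb becomes xs = -115 + 1.6(Pb + 22) = -79.8 + 1.6Pb. Setting this equal to demand: 264 - 3Pb = -79.8 + 1.6Pb, so Pb = 1719/23.
Sellers receive Ps = 1719/23 + 22 = 2225/23; x' = 264 − 3·(1719/23) = 915/23.
The subsidy expands output by 915/23 − 387/23 = 528/23 past the efficient level; on those units the gap between marginal cost and willingness to pay runs from 0 up to 22.
DWL = ½ × 22 × 528/23 = 5808/23.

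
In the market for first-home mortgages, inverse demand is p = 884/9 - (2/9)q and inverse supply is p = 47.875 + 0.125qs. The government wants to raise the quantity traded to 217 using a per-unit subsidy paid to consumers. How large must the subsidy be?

At q = 217, from the demand curve buyers pay pb = 884/9 − (2/9)·217 = 50; from the supply curve sellers need ps = 47.875 + 0.125·217 = 75.
The subsidy must fill the gap: s = ps − pb = 75 − 50 = 25.

Required subsidy s = 25 per unit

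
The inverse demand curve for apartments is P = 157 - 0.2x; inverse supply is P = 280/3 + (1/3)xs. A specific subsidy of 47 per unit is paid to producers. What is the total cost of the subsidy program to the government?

Pre-subsidy: 157 - 0.2x = 280/3 + (1/3)x gives x* = 119.375 and P* = 133.125.
With the subsidy, sellers receive Ps = Pb + 47 for each unit, where Pb is the price buyers pay.
On the curves, Pb = 157 - 0.2x and Ps = 280/3 + (1/3)x; the wedge Ps − Pb = 47 gives 280/3 + (1/3)x − (157 - 0.2x) = 47, so x' = 207.5.
Then Pb = 157 − 0.2·207.5 = 115.5 and Ps = 280/3 + (1/3)·207.5 = 162.5.
Government outlay = subsidy × quantity = 47 × 207.5 = 9752.5.

Government cost = 9752.5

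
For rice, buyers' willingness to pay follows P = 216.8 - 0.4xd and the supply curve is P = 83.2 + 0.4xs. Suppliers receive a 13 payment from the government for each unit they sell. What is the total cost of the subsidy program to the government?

Government cost = 2382.25

Pre-subsidy: 216.8 - 0.4x = 83.2 + 0.4x gives x* = 167 and P* = 150.
With the subsidy, sellers receive Ps = Pb + 13 for each unit, where Pb is the price buyers pay.
On the curves, Pb = 216.8 - 0.4x and Ps = 83.2 + 0.4x; the wedge Ps − Pb = 13 gives 83.2 + 0.4x − (216.8 - 0.4x) = 13, so x' = 183.25.
Then Pb = 216.8 − 0.4·183.25 = 143.5 and Ps = 83.2 + 0.4·183.25 = 156.5.
Government outlay = subsidy × quantity = 13 × 183.25 = 2382.25.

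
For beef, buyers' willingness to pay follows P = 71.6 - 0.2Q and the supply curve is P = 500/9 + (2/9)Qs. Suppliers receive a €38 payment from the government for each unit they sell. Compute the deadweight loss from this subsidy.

Pre-subsidy: 71.6 - 0.2Q = 500/9 + (2/9)Q gives Q* = 38 and P* = 64.
With the subsidy, sellers receive Ps = Pb + 38 for each unit, where Pb is the price buyers pay.
On the curves, Pb = 71.6 - 0.2Q and Ps = 500/9 + (2/9)Q; the wedge Ps − Pb = 38 gives 500/9 + (2/9)Q − (71.6 - 0.2Q) = 38, so Q' = 128.
Then Pb = 71.6 − 0.2·128 = 46 and Ps = 500/9 + (2/9)·128 = 84.
The subsidy expands output by 128 − 38 = 90 past the efficient level; on those units the gap between marginal cost and willingness to pay runs from 0 up to 38.
DWL = ½ × 38 × 90 = 1710.

Deadweight loss = €1710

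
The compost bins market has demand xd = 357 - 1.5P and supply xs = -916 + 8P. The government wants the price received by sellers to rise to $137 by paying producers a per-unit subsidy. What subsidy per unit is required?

At a seller price of 137, quantity supplied is -916 + 8·137 = 180.
Buyers absorb 180 only when they pay Pb with 357 − 1.5·Pb = 180, i.e. Pb = 118.
s = Ps − Pb = 137 − 118 = 19.

Required subsidy s = $19 per unit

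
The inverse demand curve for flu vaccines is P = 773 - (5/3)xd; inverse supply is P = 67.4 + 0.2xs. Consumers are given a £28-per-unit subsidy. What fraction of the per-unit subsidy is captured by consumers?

Pre-subsidy: 773 - (5/3)x = 67.4 + 0.2x gives x* = 378 and P* = 143.
With the rebate, buyers effectively pay Pb = Ps − 28, where Ps is the price sellers receive.
On the curves, Pb = 773 - (5/3)x and Ps = 67.4 + 0.2x; the wedge Ps − Pb = 28 gives 67.4 + 0.2x − (773 - (5/3)x) = 28, so x' = 393.
Then Pb = 773 − (5/3)·393 = 118 and Ps = 67.4 + 0.2·393 = 146.
Buyers' price falls by P* − Pb = 143 − 118 = 25; sellers' price rises by Ps − P* = 146 − 143 = 3.
So consumers capture 25/28 = 25/28 of each unit of subsidy.

Consumer share = 25/28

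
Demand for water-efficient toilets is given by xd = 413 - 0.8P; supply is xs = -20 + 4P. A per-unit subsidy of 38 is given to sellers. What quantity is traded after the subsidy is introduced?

x' = 2197/6

Pre-subsidy: 413 - 0.8P = -20 + 4P gives P* = 2165/24, x* = 2045/6.
With the subsidy, sellers receive Ps = Pb + 38 for each unit, where Pb is the price buyers pay.
Supply in terms of Pb becomes xs = -20 + 4(Pb + 38) = 132 + 4Pb. Setting this equal to demand: 413 - 0.8Pb = 132 + 4Pb, so Pb = 1405/24.
Sellers receive Ps = 1405/24 + 38 = 2317/24; x' = 413 − 0.8·(1405/24) = 2197/6.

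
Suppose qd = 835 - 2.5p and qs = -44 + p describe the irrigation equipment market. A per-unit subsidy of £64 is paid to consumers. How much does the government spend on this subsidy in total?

Government cost = 113280/7

Pre-subsidy: 835 - 2.5p = -44 + p gives p* = 1758/7, q* = 1450/7.
With the rebate, buyers effectively pay pb = ps − 64, where ps is the price sellers receive.
Demand in terms of ps becomes qd = 835 − 2.5(ps − 64) = 995 - 2.5ps. Setting this equal to supply: 995 - 2.5ps = -44 + ps, so ps = 2078/7.
Buyers pay pb = 2078/7 − 64 = 1630/7; q' = -44 + 1·(2078/7) = 1770/7.
Government outlay = subsidy × quantity = 64 × 1770/7 = 113280/7.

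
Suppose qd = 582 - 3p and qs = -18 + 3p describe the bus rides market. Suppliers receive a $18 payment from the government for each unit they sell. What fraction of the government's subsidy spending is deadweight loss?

Pre-subsidy: 582 - 3p = -18 + 3p gives p* = 100, q* = 282.
With the subsidy, sellers receive ps = pb + 18 for each unit, where pb is the price buyers pay.
Supply in terms of pb becomes qs = -18 + 3(pb + 18) = 36 + 3pb. Setting this equal to demand: 582 - 3pb = 36 + 3pb, so pb = 91.
Sellers receive ps = 91 + 18 = 109; q' = 582 − 3·91 = 309.
ΔCS = ½(282 + 309)(100 − 91) = 2659.5; ΔPS = ½(282 + 309)(109 − 100) = 2659.5.
Government spending = 18 × 309 = 5562.
DWL = ½ × 18 × (309 − 282) = 243; fraction = 243 / 5562 = 9/206.

DWL / government spending = 9/206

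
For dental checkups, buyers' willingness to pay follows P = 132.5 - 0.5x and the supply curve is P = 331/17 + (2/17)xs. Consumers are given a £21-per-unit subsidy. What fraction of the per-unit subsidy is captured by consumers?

Consumer share = 17/21

Pre-subsidy: 132.5 - 0.5x = 331/17 + (2/17)x gives x* = 183 and P* = 41.
With the rebate, buyers effectively pay Pb = Ps − 21, where Ps is the price sellers receive.
On the curves, Pb = 132.5 - 0.5x and Ps = 331/17 + (2/17)x; the wedge Ps − Pb = 21 gives 331/17 + (2/17)x − (132.5 - 0.5x) = 21, so x' = 217.
Then Pb = 132.5 − 0.5·217 = 24 and Ps = 331/17 + (2/17)·217 = 45.
Buyers' price falls by P* − Pb = 41 − 24 = 17; sellers' price rises by Ps − P* = 45 − 41 = 4.
So consumers capture 17/21 = 17/21 of each unit of subsidy.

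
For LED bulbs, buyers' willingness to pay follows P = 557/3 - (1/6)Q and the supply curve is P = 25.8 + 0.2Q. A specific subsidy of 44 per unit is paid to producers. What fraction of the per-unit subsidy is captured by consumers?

Pre-subsidy: 557/3 - (1/6)Q = 25.8 + 0.2Q gives Q* = 436 and P* = 113.
With the subsidy, sellers receive Ps = Pb + 44 for each unit, where Pb is the price buyers pay.
On the curves, Pb = 557/3 - (1/6)Q and Ps = 25.8 + 0.2Q; the wedge Ps − Pb = 44 gives 25.8 + 0.2Q − (557/3 - (1/6)Q) = 44, so Q' = 556.
Then Pb = 557/3 − (1/6)·556 = 93 and Ps = 25.8 + 0.2·556 = 137.
Buyers' price falls by P* − Pb = 113 − 93 = 20; sellers' price rises by Ps − P* = 137 − 113 = 24.
So consumers capture 20/44 = 5/11 of each unit of subsidy.

Consumer share = 5/11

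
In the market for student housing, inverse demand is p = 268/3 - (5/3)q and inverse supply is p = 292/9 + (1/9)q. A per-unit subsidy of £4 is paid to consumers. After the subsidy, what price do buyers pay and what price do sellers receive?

Buyers pay £32.25; sellers receive £36.25

Pre-subsidy: 268/3 - (5/3)q = 292/9 + (1/9)q gives q* = 32 and p* = 36.
With the rebate, buyers effectively pay pb = ps − 4, where ps is the price sellers receive.
On the curves, pb = 268/3 - (5/3)q and ps = 292/9 + (1/9)q; the wedge ps − pb = 4 gives 292/9 + (1/9)q − (268/3 - (5/3)q) = 4, so q' = 34.25.
Then pb = 268/3 − (5/3)·34.25 = 32.25 and ps = 292/9 + (1/9)·34.25 = 36.25.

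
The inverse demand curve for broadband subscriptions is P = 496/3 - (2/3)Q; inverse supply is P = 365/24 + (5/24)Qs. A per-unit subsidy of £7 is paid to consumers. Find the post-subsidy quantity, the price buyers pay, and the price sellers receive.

Pre-subsidy: 496/3 - (2/3)Q = 365/24 + (5/24)Q gives Q* = 1201/7 and P* = 1070/21.
With the rebate, buyers effectively pay Pb = Ps − 7, where Ps is the price sellers receive.
On the curves, Pb = 496/3 - (2/3)Q and Ps = 365/24 + (5/24)Q; the wedge Ps − Pb = 7 gives 365/24 + (5/24)Q − (496/3 - (2/3)Q) = 7, so Q' = 1257/7.
Then Pb = 496/3 − (2/3)·(1257/7) = 958/21 and Ps = 365/24 + (5/24)·(1257/7) = 1105/21.

Q' = 1257/7; buyers pay 958/21; sellers receive 1105/21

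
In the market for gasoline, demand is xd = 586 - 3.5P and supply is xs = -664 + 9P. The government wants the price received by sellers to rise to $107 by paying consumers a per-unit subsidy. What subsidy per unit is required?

At a seller price of 107, quantity supplied is -664 + 9·107 = 299.
Buyers absorb 299 only when they pay Pb with 586 − 3.5·Pb = 299, i.e. Pb = 82.
s = Ps − Pb = 107 − 82 = 25.

Required subsidy s = $25 per unit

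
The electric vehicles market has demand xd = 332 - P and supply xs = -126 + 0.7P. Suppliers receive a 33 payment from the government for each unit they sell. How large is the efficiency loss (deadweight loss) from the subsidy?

Pre-subsidy: 332 - P = -126 + 0.7P gives P* = 4580/17, x* = 1064/17.
With the subsidy, sellers receive Ps = Pb + 33 for each unit, where Pb is the price buyers pay.
Supply in terms of Pb becomes xs = -126 + 0.7(Pb + 33) = -102.9 + 0.7Pb. Setting this equal to demand: 332 - Pb = -102.9 + 0.7Pb, so Pb = 4349/17.
Sellers receive Ps = 4349/17 + 33 = 4910/17; x' = 332 − 1·(4349/17) = 1295/17.
The subsidy expands output by 1295/17 − 1064/17 = 231/17 past the efficient level; on those units the gap between marginal cost and willingness to pay runs from 0 up to 33.
DWL = ½ × 33 × 231/17 = 7623/34.

Deadweight loss = 7623/34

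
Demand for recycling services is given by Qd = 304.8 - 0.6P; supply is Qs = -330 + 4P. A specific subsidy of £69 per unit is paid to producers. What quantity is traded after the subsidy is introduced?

Pre-subsidy: 304.8 - 0.6P = -330 + 4P gives P* = 138, Q* = 222.
With the subsidy, sellers receive Ps = Pb + 69 for each unit, where Pb is the price buyers pay.
Supply in terms of Pb becomes Qs = -330 + 4(Pb + 69) = -54 + 4Pb. Setting this equal to demand: 304.8 - 0.6Pb = -54 + 4Pb, so Pb = 78.
Sellers receive Ps = 78 + 69 = 147; Q' = 304.8 − 0.6·78 = 258.

Q' = 258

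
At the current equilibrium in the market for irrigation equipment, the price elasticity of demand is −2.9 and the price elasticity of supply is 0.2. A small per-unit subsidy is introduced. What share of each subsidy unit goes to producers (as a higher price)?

Producer share = 29/31

For a small subsidy around the equilibrium, the benefit split depends on the relative slopes, which at a point are proportional to the elasticities.
Buyer share = εs/(εs + |εd|) = 0.2/(0.2 + 2.9) = 2/31; seller share = |εd|/(εs + |εd|) = 29/31.
So producers capture 29/31 of the subsidy.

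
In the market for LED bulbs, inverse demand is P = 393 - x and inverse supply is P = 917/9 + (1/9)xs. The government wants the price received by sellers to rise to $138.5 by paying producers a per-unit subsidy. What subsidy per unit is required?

At a seller price of 138.5, quantity supplied is -917 + 9·138.5 = 329.5.
Buyers absorb 329.5 only when they pay Pb = 393 − 1·329.5 = 63.5.
s = Ps − Pb = 138.5 − 63.5 = 75.

Required subsidy s = $75 per unit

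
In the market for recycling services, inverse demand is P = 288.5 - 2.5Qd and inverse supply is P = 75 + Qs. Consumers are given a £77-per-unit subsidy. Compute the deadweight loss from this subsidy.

Pre-subsidy: 288.5 - 2.5Q = 75 + Q gives Q* = 61 and P* = 136.
With the rebate, buyers effectively pay Pb = Ps − 77, where Ps is the price sellers receive.
On the curves, Pb = 288.5 - 2.5Q and Ps = 75 + Q; the wedge Ps − Pb = 77 gives 75 + Q − (288.5 - 2.5Q) = 77, so Q' = 83.
Then Pb = 288.5 − 2.5·83 = 81 and Ps = 75 + 1·83 = 158.
The subsidy expands output by 83 − 61 = 22 past the efficient level; on those units the gap between marginal cost and willingness to pay runs from 0 up to 77.
DWL = ½ × 77 × 22 = 847.

Deadweight loss = £847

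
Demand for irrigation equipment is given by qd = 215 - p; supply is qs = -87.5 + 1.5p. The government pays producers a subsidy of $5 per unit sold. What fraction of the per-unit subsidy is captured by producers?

Pre-subsidy: 215 - p = -87.5 + 1.5p gives p* = 121, q* = 94.
With the subsidy, sellers receive ps = pb + 5 for each unit, where pb is the price buyers pay.
Supply in terms of pb becomes qs = -87.5 + 1.5(pb + 5) = -80 + 1.5pb. Setting this equal to demand: 215 - pb = -80 + 1.5pb, so pb = 118.
Sellers receive ps = 118 + 5 = 123; q' = 215 − 1·118 = 97.
Buyers' price falls by p* − pb = 121 − 118 = 3; sellers' price rises by ps − p* = 123 − 121 = 2.
So producers capture 2/5 = 0.4 of each unit of subsidy.

Producer share = 0.4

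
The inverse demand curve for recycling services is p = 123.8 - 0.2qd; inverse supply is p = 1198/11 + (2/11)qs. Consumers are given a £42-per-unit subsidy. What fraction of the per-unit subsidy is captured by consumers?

Pre-subsidy: 123.8 - 0.2q = 1198/11 + (2/11)q gives q* = 39 and p* = 116.
With the rebate, buyers effectively pay pb = ps − 42, where ps is the price sellers receive.
On the curves, pb = 123.8 - 0.2q and ps = 1198/11 + (2/11)q; the wedge ps − pb = 42 gives 1198/11 + (2/11)q − (123.8 - 0.2q) = 42, so q' = 149.
Then pb = 123.8 − 0.2·149 = 94 and ps = 1198/11 + (2/11)·149 = 136.
Buyers' price falls by p* − pb = 116 − 94 = 22; sellers' price rises by ps − p* = 136 − 116 = 20.
So consumers capture 22/42 = 11/21 of each unit of subsidy.

Consumer share = 11/21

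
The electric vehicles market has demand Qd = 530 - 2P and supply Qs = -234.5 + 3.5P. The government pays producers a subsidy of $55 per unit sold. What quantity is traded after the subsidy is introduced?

Pre-subsidy: 530 - 2P = -234.5 + 3.5P gives P* = 139, Q* = 252.
With the subsidy, sellers receive Ps = Pb + 55 for each unit, where Pb is the price buyers pay.
Supply in terms of Pb becomes Qs = -234.5 + 3.5(Pb + 55) = -42 + 3.5Pb. Setting this equal to demand: 530 - 2Pb = -42 + 3.5Pb, so Pb = 104.
Sellers receive Ps = 104 + 55 = 159; Q' = 530 − 2·104 = 322.

Q' = 322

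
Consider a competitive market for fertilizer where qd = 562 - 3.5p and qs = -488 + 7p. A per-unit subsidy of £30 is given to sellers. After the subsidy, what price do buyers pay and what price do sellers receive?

Buyers pay £80; sellers receive £110

Pre-subsidy: 562 - 3.5p = -488 + 7p gives p* = 100, q* = 212.
With the subsidy, sellers receive ps = pb + 30 for each unit, where pb is the price buyers pay.
Supply in terms of pb becomes qs = -488 + 7(pb + 30) = -278 + 7pb. Setting this equal to demand: 562 - 3.5pb = -278 + 7pb, so pb = 80.
Sellers receive ps = 80 + 30 = 110; q' = 562 − 3.5·80 = 282.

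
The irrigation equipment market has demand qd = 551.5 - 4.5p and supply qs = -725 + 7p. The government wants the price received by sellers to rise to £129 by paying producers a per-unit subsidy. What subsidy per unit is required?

At a seller price of 129, quantity supplied is -725 + 7·129 = 178.
Buyers absorb 178 only when they pay pb with 551.5 − 4.5·pb = 178, i.e. pb = 83.
s = ps − pb = 129 − 83 = 46.

Required subsidy s = £46 per unit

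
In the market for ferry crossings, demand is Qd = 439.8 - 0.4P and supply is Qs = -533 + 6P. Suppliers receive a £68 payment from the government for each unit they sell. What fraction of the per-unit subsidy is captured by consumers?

Consumer share = 0.9375

Pre-subsidy: 439.8 - 0.4P = -533 + 6P gives P* = 152, Q* = 379.
With the subsidy, sellers receive Ps = Pb + 68 for each unit, where Pb is the price buyers pay.
Supply in terms of Pb becomes Qs = -533 + 6(Pb + 68) = -125 + 6Pb. Setting this equal to demand: 439.8 - 0.4Pb = -125 + 6Pb, so Pb = 88.25.
Sellers receive Ps = 88.25 + 68 = 156.25; Q' = 439.8 − 0.4·88.25 = 404.5.
Buyers' price falls by P* − Pb = 152 − 88.25 = 63.75; sellers' price rises by Ps − P* = 156.25 − 152 = 4.25.
So consumers capture 63.75/68 = 0.9375 of each unit of subsidy.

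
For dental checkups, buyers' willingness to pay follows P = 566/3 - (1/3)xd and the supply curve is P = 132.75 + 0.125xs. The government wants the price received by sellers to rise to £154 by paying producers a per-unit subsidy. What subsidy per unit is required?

At a seller price of 154, quantity supplied is -1062 + 8·154 = 170.
Buyers absorb 170 only when they pay Pb = 566/3 − (1/3)·170 = 132.
s = Ps − Pb = 154 − 132 = 22.

Required subsidy s = £22 per unit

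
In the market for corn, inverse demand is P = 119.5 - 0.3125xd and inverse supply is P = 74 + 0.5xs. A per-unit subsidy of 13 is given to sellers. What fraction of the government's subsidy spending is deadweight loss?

Pre-subsidy: 119.5 - 0.3125x = 74 + 0.5x gives x* = 56 and P* = 102.
With the subsidy, sellers receive Ps = Pb + 13 for each unit, where Pb is the price buyers pay.
On the curves, Pb = 119.5 - 0.3125x and Ps = 74 + 0.5x; the wedge Ps − Pb = 13 gives 74 + 0.5x − (119.5 - 0.3125x) = 13, so x' = 72.
Then Pb = 119.5 − 0.3125·72 = 97 and Ps = 74 + 0.5·72 = 110.
ΔCS = ½(56 + 72)(102 − 97) = 320; ΔPS = ½(56 + 72)(110 − 102) = 512.
Government spending = 13 × 72 = 936.
DWL = ½ × 13 × (72 − 56) = 104; fraction = 104 / 936 = 1/9.

DWL / government spending = 1/9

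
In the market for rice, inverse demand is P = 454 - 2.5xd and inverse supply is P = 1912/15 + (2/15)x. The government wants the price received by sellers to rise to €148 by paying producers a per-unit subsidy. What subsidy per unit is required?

At a seller price of 148, quantity supplied is -956 + 7.5·148 = 154.
Buyers absorb 154 only when they pay Pb = 454 − 2.5·154 = 69.
s = Ps − Pb = 148 − 69 = 79.

Required subsidy s = €79 per unit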